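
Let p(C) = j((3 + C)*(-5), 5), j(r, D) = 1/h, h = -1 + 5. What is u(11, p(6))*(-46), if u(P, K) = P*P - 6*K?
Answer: -5497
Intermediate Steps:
h = 4
j(r, D) = 1/4
p(C) = 1/4
u(P, K) = P**2 - 6*K
u(11, p(6))*(-46) = (11**2 - 6*1/4)*(-46) = (121 - 3/2)*(-46) = (239/2)*(-46) = -5497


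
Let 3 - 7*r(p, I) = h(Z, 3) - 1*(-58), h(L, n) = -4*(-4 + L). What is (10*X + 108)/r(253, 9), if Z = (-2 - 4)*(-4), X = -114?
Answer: -7224/25 ≈ -288.96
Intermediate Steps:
Z = 24 (Z = -6*(-4) = 24)
h(L, n) = 16 - 4*L
r(p, I) = 25/7 (r(p, I) = 3/7 - ((16 - 4*24) - 1*(-58))/7 = 3/7 - ((16 - 96) + 58)/7 = 3/7 - (-80 + 58)/7 = 3/7 - ⅐*(-22) = 3/7 + 22/7 = 25/7)
(10*X + 108)/r(253, 9) = (10*(-114) + 108)/(25/7) = (-1140 + 108)*(7/25) = -1032*7/25 = -7224/25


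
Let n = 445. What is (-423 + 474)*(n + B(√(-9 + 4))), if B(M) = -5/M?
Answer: 22695 + 51*I*√5 ≈ 22695.0 + 114.04*I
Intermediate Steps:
(-423 + 474)*(n + B(√(-9 + 4))) = (-423 + 474)*(445 - 5/√(-9 + 4)) = 51*(445 - 5*(-I*√5/5)) = 51*(445 - (-1)*I*√5) = 51*(445 + I*√5) = 22695 + 51*I*√5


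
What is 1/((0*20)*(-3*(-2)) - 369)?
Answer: -1/369 ≈ -0.0027100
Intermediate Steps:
1/((0*20)*(-3*(-2)) - 369) = 1/(0*6 - 369) = 1/(0 - 369) = 1/(-369) = -1/369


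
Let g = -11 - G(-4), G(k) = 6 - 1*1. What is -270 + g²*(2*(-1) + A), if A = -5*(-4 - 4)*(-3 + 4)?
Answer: 9458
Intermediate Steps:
G(k) = 5 (G(k) = 6 - 1 = 5)
A = 40 (A = -(-40) = -5*(-8) = 40)
g = -16 (g = -11 - 1*5 = -11 - 5 = -16)
-270 + g²*(2*(-1) + A) = -270 + (-16)²*(2*(-1) + 40) = -270 + 256*(-2 + 40) = -270 + 256*38 = -270 + 9728 = 9458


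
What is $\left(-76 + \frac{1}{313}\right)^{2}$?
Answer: $\frac{565821369}{97969} \approx 5775.5$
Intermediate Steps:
$\left(-76 + \frac{1}{313}\right)^{2} = \left(- \frac{23787}{313}\right)^{2} = \frac{565821369}{97969}$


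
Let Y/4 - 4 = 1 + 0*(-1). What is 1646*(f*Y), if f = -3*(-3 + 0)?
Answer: 296280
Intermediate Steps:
Y = 20 (Y = 16 + 4*(1 + 0*(-1)) = 16 + 4*(1 + 0) = 16 + 4*1 = 16 + 4 = 20)
f = 9 (f = -3*(-3) = 9)
1646*(f*Y) = 1646*(9*20) = 1646*180 = 296280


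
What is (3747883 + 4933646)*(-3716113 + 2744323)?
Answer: -8436623066910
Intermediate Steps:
(3747883 + 4933646)*(-3716113 + 2744323) = 8681529*(-971790) = -8436623066910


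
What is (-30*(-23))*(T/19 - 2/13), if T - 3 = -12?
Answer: -106950/247 ≈ -433.00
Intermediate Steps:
T = -9 (T = 3 - 12 = -9)
(-30*(-23))*(T/19 - 2/13) = (-30*(-23))*(-9/19 - 2/13) = 690*(-9*1/19 - 2*1/13) = 690*(-9/19 - 2/13) = 690*(-155/247) = -106950/247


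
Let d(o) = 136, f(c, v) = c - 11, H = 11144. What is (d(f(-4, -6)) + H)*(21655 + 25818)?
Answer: 535495440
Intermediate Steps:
f(c, v) = -11 + c
(d(f(-4, -6)) + H)*(21655 + 25818) = (136 + 11144)*(21655 + 25818) = 11280*47473 = 535495440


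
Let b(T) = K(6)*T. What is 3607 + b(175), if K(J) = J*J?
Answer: 9907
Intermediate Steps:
K(J) = J²
b(T) = 36*T (b(T) = 6²*T = 36*T)
3607 + b(175) = 3607 + 36*175 = 3607 + 6300 = 9907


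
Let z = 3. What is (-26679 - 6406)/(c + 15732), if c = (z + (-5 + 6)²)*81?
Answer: -33085/16056 ≈ -2.0606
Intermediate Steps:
c = 324 (c = (3 + (-5 + 6)²)*81 = (3 + 1²)*81 = (3 + 1)*81 = 4*81 = 324)
(-26679 - 6406)/(c + 15732) = (-26679 - 6406)/(324 + 15732) = -33085/16056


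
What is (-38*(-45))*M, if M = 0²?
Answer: 0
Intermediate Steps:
M = 0
(-38*(-45))*M = -38*(-45)*0 = 1710*0 = 0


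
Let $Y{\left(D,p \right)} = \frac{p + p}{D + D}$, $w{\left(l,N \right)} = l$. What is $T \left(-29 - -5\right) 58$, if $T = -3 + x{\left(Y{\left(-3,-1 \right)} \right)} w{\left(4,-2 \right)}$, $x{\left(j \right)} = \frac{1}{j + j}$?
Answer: $-4176$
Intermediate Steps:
$Y{\left(D,p \right)} = \frac{p}{D}$ ($Y{\left(D,p \right)} = \frac{2 p}{2 D} = 2 p \frac{1}{2 D} = \frac{p}{D}$)
$x{\left(j \right)} = \frac{1}{2 j}$
$T = 3$ ($T = -3 + \frac{1}{2 \left(- \frac{1}{-3}\right)} 4 = -3 + \frac{1}{2 \left(\left(-1\right) \left(- \frac{1}{3}\right)\right)} 4 = -3 + \frac{\frac{1}{\frac{1}{3}}}{2} \cdot 4 = -3 + \frac{1}{2} \cdot 3 \cdot 4 = -3 + \frac{3}{2} \cdot 4 = -3 + 6 = 3$)
$T \left(-29 - -5\right) 58 = 3 \left(-29 - -5\right) 58 = 3 \left(-29 + 5\right) 58 = 3 \left(-24\right) 58 = \left(-72\right) 58 = -4176$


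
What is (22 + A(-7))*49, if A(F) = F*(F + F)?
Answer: 5880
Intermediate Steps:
A(F) = 2*F² (A(F) = F*(2*F) = 2*F²)
(22 + A(-7))*49 = (22 + 2*(-7)²)*49 = (22 + 2*49)*49 = (22 + 98)*49 = 120*49 = 5880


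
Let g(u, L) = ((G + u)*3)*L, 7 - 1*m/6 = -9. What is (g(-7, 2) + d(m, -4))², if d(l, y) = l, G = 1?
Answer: 3600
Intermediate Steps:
m = 96 (m = 42 - 6*(-9) = 42 + 54 = 96)
g(u, L) = L*(3 + 3*u) (g(u, L) = ((1 + u)*3)*L = (3 + 3*u)*L = L*(3 + 3*u))
(g(-7, 2) + d(m, -4))² = (3*2*(1 - 7) + 96)² = (3*2*(-6) + 96)² = (-36 + 96)² = 60² = 3600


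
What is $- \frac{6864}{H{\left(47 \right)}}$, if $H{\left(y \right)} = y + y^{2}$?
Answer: $- \frac{143}{47} \approx -3.0426$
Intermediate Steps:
$- \frac{6864}{H{\left(47 \right)}} = - \frac{6864}{47 \left(1 + 47\right)} = - \frac{6864}{47 \cdot 48} = - \frac{6864}{2256} = \left(-6864\right) \frac{1}{2256} = - \frac{143}{47}$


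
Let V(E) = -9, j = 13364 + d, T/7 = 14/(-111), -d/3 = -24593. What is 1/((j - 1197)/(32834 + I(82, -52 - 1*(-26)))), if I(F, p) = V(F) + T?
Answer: 3643477/9540006 ≈ 0.38192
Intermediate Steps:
d = 73779 (d = -3*(-24593) = 73779)
T = -98/111 (T = 7*(14/(-111)) = 7*(14*(-1/111)) = 7*(-14/111) = -98/111 ≈ -0.88288)
j = 87143 (j = 13364 + 73779 = 87143)
I(F, p) = -1097/111 (I(F, p) = -9 - 98/111 = -1097/111)
1/((j - 1197)/(32834 + I(82, -52 - 1*(-26)))) = 1/((87143 - 1197)/(32834 - 1097/111)) = 1/(85946/(3643477/111)) = 1/(85946*(111/3643477)) = 1/(9540006/3643477) = 3643477/9540006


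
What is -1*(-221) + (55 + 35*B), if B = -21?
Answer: -459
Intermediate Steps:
-1*(-221) + (55 + 35*B) = -1*(-221) + (55 + 35*(-21)) = 221 + (55 - 735) = 221 - 680 = -459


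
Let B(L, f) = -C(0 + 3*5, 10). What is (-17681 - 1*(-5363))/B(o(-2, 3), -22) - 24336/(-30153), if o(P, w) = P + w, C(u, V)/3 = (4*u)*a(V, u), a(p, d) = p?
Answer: 23068303/3015300 ≈ 7.6504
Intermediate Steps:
C(u, V) = 12*V*u (C(u, V) = 3*((4*u)*V) = 3*(4*V*u) = 12*V*u)
B(L, f) = -1800 (B(L, f) = -12*10*(0 + 3*5) = -12*10*(0 + 15) = -12*10*15 = -1*1800 = -1800)
(-17681 - 1*(-5363))/B(o(-2, 3), -22) - 24336/(-30153) = (-17681 - 1*(-5363))/(-1800) - 24336/(-30153) = (-17681 + 5363)*(-1/1800) - 24336*(-1/30153) = -12318*(-1/1800) + 8112/10051 = 2053/300 + 8112/10051 = 23068303/3015300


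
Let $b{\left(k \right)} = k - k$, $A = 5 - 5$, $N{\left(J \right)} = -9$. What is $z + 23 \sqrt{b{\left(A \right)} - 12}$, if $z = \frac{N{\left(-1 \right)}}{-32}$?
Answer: $\frac{9}{32} + 46 i \sqrt{3} \approx 0.28125 + 79.674 i$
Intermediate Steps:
$A = 0$ ($A = 5 - 5 = 0$)
$b{\left(k \right)} = 0$
$z = \frac{9}{32}$ ($z = - \frac{9}{-32} = \left(-9\right) \left(- \frac{1}{32}\right) = \frac{9}{32} \approx 0.28125$)
$z + 23 \sqrt{b{\left(A \right)} - 12} = \frac{9}{32} + 23 \sqrt{0 - 12} = \frac{9}{32} + 23 \sqrt{-12} = \frac{9}{32} + 23 \cdot 2 i \sqrt{3} = \frac{9}{32} + 46 i \sqrt{3}$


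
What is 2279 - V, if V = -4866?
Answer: 7145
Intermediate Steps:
2279 - V = 2279 - 1*(-4866) = 2279 + 4866 = 7145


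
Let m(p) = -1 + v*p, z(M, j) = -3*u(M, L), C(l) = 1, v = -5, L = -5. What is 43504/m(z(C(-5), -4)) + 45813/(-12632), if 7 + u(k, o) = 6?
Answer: -34392221/12632 ≈ -2722.6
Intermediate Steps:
u(k, o) = -1 (u(k, o) = -7 + 6 = -1)
z(M, j) = 3 (z(M, j) = -3*(-1) = 3)
m(p) = -1 - 5*p
43504/m(z(C(-5), -4)) + 45813/(-12632) = 43504/(-1 - 5*3) + 45813/(-12632) = 43504/(-1 - 15) + 45813*(-1/12632) = 43504/(-16) - 45813/12632 = 43504*(-1/16) - 45813/12632 = -2719 - 45813/12632 = -34392221/12632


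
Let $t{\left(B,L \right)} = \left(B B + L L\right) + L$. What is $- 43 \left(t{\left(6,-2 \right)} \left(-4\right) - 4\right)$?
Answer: $6708$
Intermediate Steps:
$t{\left(B,L \right)} = L + B^{2} + L^{2}$ ($t{\left(B,L \right)} = \left(B^{2} + L^{2}\right) + L = L + B^{2} + L^{2}$)
$- 43 \left(t{\left(6,-2 \right)} \left(-4\right) - 4\right) = - 43 \left(\left(-2 + 6^{2} + \left(-2\right)^{2}\right) \left(-4\right) - 4\right) = - 43 \left(\left(-2 + 36 + 4\right) \left(-4\right) - 4\right) = - 43 \left(38 \left(-4\right) - 4\right) = - 43 \left(-152 - 4\right) = \left(-43\right) \left(-156\right) = 6708$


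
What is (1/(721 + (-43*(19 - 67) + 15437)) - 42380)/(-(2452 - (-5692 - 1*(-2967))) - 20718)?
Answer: 772248359/471858690 ≈ 1.6366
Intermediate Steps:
(1/(721 + (-43*(19 - 67) + 15437)) - 42380)/(-(2452 - (-5692 - 1*(-2967))) - 20718) = (1/(721 + (-43*(-48) + 15437)) - 42380)/(-(2452 - (-5692 + 2967)) - 20718) = (1/(721 + (2064 + 15437)) - 42380)/(-(2452 - 1*(-2725)) - 20718) = (1/(721 + 17501) - 42380)/(-(2452 + 2725) - 20718) = (1/18222 - 42380)/(-1*5177 - 20718) = (1/18222 - 42380)/(-5177 - 20718) = -772248359/18222/(-25895) = -772248359/18222*(-1/25895) = 772248359/471858690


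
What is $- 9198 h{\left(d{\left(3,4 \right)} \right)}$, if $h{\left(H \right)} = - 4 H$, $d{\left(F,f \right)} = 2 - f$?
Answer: $-73584$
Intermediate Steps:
$- 9198 h{\left(d{\left(3,4 \right)} \right)} = - 9198 \left(- 4 \left(2 - 4\right)\right) = - 9198 \left(\left(-4\right) \left(-2\right)\right) = \left(-9198\right) 8 = -73584$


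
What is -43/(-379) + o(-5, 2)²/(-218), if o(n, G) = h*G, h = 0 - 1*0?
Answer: 43/379 ≈ 0.11346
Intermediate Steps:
h = 0 (h = 0 + 0 = 0)
o(n, G) = 0 (o(n, G) = 0*G = 0)
-43/(-379) + o(-5, 2)²/(-218) = -43/(-379) + 0²/(-218) = -43*(-1/379) + 0*(-1/218) = 43/379 + 0 = 43/379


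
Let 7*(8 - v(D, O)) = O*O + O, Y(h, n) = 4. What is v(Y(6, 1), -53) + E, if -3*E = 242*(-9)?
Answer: 2382/7 ≈ 340.29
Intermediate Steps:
E = 726 (E = -242*(-9)/3 = -1/3*(-2178) = 726)
v(D, O) = 8 - O/7 - O**2/7 (v(D, O) = 8 - (O*O + O)/7 = 8 - (O**2 + O)/7 = 8 - (O + O**2)/7 = 8 + (-O/7 - O**2/7) = 8 - O/7 - O**2/7)
v(Y(6, 1), -53) + E = (8 - 1/7*(-53) - 1/7*(-53)**2) + 726 = (8 + 53/7 - 1/7*2809) + 726 = (8 + 53/7 - 2809/7) + 726 = -2700/7 + 726 = 2382/7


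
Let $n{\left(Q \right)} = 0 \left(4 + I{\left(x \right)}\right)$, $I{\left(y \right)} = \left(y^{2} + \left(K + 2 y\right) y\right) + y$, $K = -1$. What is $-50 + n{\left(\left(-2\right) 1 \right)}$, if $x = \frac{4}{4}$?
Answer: $-50$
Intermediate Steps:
$x = 1$ ($x = 4 \cdot \frac{1}{4} = 1$)
$I{\left(y \right)} = y + y^{2} + y \left(-1 + 2 y\right)$ ($I{\left(y \right)} = \left(y^{2} + \left(-1 + 2 y\right) y\right) + y = \left(y^{2} + y \left(-1 + 2 y\right)\right) + y = y + y^{2} + y \left(-1 + 2 y\right)$)
$n{\left(Q \right)} = 0$ ($n{\left(Q \right)} = 0 \left(4 + 3 \cdot 1^{2}\right) = 0 \left(4 + 3 \cdot 1\right) = 0 \left(4 + 3\right) = 0 \cdot 7 = 0$)
$-50 + n{\left(\left(-2\right) 1 \right)} = -50 + 0 = -50$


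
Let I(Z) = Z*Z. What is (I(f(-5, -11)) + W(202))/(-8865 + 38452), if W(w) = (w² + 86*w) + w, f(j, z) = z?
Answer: 58499/29587 ≈ 1.9772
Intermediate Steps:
I(Z) = Z²
W(w) = w² + 87*w
(I(f(-5, -11)) + W(202))/(-8865 + 38452) = ((-11)² + 202*(87 + 202))/(-8865 + 38452) = (121 + 202*289)/29587 = (121 + 58378)*(1/29587) = 58499*(1/29587) = 58499/29587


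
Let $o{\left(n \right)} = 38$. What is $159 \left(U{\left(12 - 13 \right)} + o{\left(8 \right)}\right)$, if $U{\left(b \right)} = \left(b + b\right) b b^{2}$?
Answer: $6360$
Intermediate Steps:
$U{\left(b \right)} = 2 b^{4}$ ($U{\left(b \right)} = 2 b b b^{2} = 2 b^{2} b^{2} = 2 b^{4}$)
$159 \left(U{\left(12 - 13 \right)} + o{\left(8 \right)}\right) = 159 \left(2 \left(12 - 13\right)^{4} + 38\right) = 159 \left(2 \left(-1\right)^{4} + 38\right) = 159 \left(2 \cdot 1 + 38\right) = 159 \left(2 + 38\right) = 159 \cdot 40 = 6360$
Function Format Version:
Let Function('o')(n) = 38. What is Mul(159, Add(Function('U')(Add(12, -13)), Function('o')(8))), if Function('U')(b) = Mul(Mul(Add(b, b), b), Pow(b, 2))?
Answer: 6360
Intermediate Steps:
Function('U')(b) = Mul(2, Pow(b, 4)) (Function('U')(b) = Mul(Mul(Mul(2, b), b), Pow(b, 2)) = Mul(Mul(2, Pow(b, 2)), Pow(b, 2)) = Mul(2, Pow(b, 4)))
Mul(159, Add(Function('U')(Add(12, -13)), Function('o')(8))) = Mul(159, Add(Mul(2, Pow(Add(12, -13), 4)), 38)) = Mul(159, Add(Mul(2, Pow(-1, 4)), 38)) = Mul(159, Add(Mul(2, 1), 38)) = Mul(159, Add(2, 38)) = Mul(159, 40) = 6360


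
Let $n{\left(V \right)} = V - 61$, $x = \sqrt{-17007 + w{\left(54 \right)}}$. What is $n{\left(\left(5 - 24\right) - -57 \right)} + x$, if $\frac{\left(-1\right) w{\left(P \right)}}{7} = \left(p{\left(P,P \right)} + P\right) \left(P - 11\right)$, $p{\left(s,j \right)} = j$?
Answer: $-23 + i \sqrt{49515} \approx -23.0 + 222.52 i$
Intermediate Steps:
$w{\left(P \right)} = - 14 P \left(-11 + P\right)$ ($w{\left(P \right)} = - 7 \left(P + P\right) \left(P - 11\right) = - 7 \cdot 2 P \left(-11 + P\right) = - 14 P \left(-11 + P\right)$)
$x = i \sqrt{49515}$ ($x = \sqrt{-17007 + 14 \cdot 54 \left(11 - 54\right)} = \sqrt{-17007 + 14 \cdot 54 \left(-43\right)} = \sqrt{-17007 - 32508} = \sqrt{-49515} = i \sqrt{49515} \approx 222.52 i$)
$n{\left(V \right)} = -61 + V$
$n{\left(\left(5 - 24\right) - -57 \right)} + x = \left(-61 + \left(\left(5 - 24\right) - -57\right)\right) + i \sqrt{49515} = \left(-61 + \left(\left(5 - 24\right) + 57\right)\right) + i \sqrt{49515} = \left(-61 + \left(-19 + 57\right)\right) + i \sqrt{49515} = \left(-61 + 38\right) + i \sqrt{49515} = -23 + i \sqrt{49515}$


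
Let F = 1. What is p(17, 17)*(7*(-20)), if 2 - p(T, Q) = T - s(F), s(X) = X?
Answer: 1960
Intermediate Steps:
p(T, Q) = 3 - T (p(T, Q) = 2 - (T - 1*1) = 2 - (T - 1) = 2 - (-1 + T) = 2 + (1 - T) = 3 - T)
p(17, 17)*(7*(-20)) = (3 - 1*17)*(7*(-20)) = (3 - 17)*(-140) = -14*(-140) = 1960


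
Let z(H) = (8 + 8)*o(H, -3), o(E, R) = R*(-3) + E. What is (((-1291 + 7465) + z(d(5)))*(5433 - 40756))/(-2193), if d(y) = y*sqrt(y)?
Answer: 74390238/731 + 2825840*sqrt(5)/2193 ≈ 1.0465e+5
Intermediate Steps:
o(E, R) = E - 3*R (o(E, R) = -3*R + E = E - 3*R)
d(y) = y**(3/2)
z(H) = 144 + 16*H (z(H) = (8 + 8)*(H - 3*(-3)) = 16*(H + 9) = 16*(9 + H) = 144 + 16*H)
(((-1291 + 7465) + z(d(5)))*(5433 - 40756))/(-2193) = (((-1291 + 7465) + (144 + 16*5**(3/2)))*(5433 - 40756))/(-2193) = ((6174 + (144 + 16*(5*sqrt(5))))*(-35323))*(-1/2193) = ((6174 + (144 + 80*sqrt(5)))*(-35323))*(-1/2193) = ((6318 + 80*sqrt(5))*(-35323))*(-1/2193) = (-223170714 - 2825840*sqrt(5))*(-1/2193) = 74390238/731 + 2825840*sqrt(5)/2193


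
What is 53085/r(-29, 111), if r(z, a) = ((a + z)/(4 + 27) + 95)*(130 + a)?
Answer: 548545/243169 ≈ 2.2558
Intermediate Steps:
r(z, a) = (130 + a)*(95 + a/31 + z/31) (r(z, a) = ((a + z)/31 + 95)*(130 + a) = ((a + z)*(1/31) + 95)*(130 + a) = ((a/31 + z/31) + 95)*(130 + a) = (95 + a/31 + z/31)*(130 + a) = (130 + a)*(95 + a/31 + z/31))
53085/r(-29, 111) = 53085/(12350 + (1/31)*111² + (130/31)*(-29) + (3075/31)*111 + (1/31)*111*(-29)) = 53085/(12350 + (1/31)*12321 - 3770/31 + 341325/31 - 3219/31) = 53085/(12350 + 12321/31 - 3770/31 + 341325/31 - 3219/31) = 53085/(729507/31) = 53085*(31/729507) = 548545/243169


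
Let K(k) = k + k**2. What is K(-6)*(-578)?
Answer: -17340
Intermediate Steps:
K(-6)*(-578) = -6*(1 - 6)*(-578) = -6*(-5)*(-578) = 30*(-578) = -17340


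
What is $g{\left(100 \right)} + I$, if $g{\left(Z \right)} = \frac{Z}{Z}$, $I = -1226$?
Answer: $-1225$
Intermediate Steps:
$g{\left(Z \right)} = 1$
$g{\left(100 \right)} + I = 1 - 1226 = -1225$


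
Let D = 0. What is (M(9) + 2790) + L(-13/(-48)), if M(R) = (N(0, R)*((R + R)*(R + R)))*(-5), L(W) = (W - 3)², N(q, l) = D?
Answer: 6445321/2304 ≈ 2797.4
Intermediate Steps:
N(q, l) = 0
L(W) = (-3 + W)²
M(R) = 0 (M(R) = (0*((R + R)*(R + R)))*(-5) = (0*((2*R)*(2*R)))*(-5) = (0*(4*R²))*(-5) = 0*(-5) = 0)
(M(9) + 2790) + L(-13/(-48)) = (0 + 2790) + (-3 - 13/(-48))² = 2790 + (-3 - 13*(-1/48))² = 2790 + (-3 + 13/48)² = 2790 + (-131/48)² = 2790 + 17161/2304 = 6445321/2304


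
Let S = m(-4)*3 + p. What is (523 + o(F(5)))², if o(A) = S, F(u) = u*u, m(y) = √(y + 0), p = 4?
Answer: 277693 + 6324*I ≈ 2.7769e+5 + 6324.0*I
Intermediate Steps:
m(y) = √y
S = 4 + 6*I (S = √(-4)*3 + 4 = (2*I)*3 + 4 = 6*I + 4 = 4 + 6*I ≈ 4.0 + 6.0*I)
F(u) = u²
o(A) = 4 + 6*I
(523 + o(F(5)))² = (523 + (4 + 6*I))² = (527 + 6*I)²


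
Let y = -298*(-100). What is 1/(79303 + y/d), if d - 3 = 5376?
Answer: 5379/426600637 ≈ 1.2609e-5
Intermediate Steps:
d = 5379 (d = 3 + 5376 = 5379)
y = 29800
1/(79303 + y/d) = 1/(79303 + 29800/5379) = 1/(426600637/5379) = 5379/426600637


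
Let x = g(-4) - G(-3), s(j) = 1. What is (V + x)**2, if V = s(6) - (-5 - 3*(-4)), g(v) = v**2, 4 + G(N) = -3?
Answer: 289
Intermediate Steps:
G(N) = -7 (G(N) = -4 - 3 = -7)
x = 23 (x = (-4)**2 - 1*(-7) = 16 + 7 = 23)
V = -6 (V = 1 - (-5 - 3*(-4)) = 1 - (-5 + 12) = 1 - 1*7 = 1 - 7 = -6)
(V + x)**2 = (-6 + 23)**2 = 17**2 = 289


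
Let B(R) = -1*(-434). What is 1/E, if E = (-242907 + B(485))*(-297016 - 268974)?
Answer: 1/137237293270 ≈ 7.2866e-12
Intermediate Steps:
B(R) = 434
E = 137237293270 (E = (-242907 + 434)*(-297016 - 268974) = -242473*(-565990) = 137237293270)
1/E = 1/137237293270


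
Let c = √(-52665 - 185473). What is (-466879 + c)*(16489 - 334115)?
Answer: 148292909254 - 317626*I*√238138 ≈ 1.4829e+11 - 1.55e+8*I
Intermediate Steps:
c = I*√238138 (c = √(-238138) = I*√238138 ≈ 487.99*I)
(-466879 + c)*(16489 - 334115) = (-466879 + I*√238138)*(16489 - 334115) = (-466879 + I*√238138)*(-317626) = 148292909254 - 317626*I*√238138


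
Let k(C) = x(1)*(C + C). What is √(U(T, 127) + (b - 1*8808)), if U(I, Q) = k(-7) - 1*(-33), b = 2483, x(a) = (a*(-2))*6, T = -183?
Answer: 2*I*√1531 ≈ 78.256*I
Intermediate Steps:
x(a) = -12*a (x(a) = -2*a*6 = -12*a)
k(C) = -24*C (k(C) = (-12*1)*(C + C) = -24*C)
U(I, Q) = 201 (U(I, Q) = -24*(-7) - 1*(-33) = 168 + 33 = 201)
√(U(T, 127) + (b - 1*8808)) = √(201 + (2483 - 1*8808)) = √(201 + (2483 - 8808)) = √(201 - 6325) = √(-6124) = 2*I*√1531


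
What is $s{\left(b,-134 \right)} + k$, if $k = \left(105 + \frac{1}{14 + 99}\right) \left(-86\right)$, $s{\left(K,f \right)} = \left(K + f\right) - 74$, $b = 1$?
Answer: $- \frac{1043867}{113} \approx -9237.8$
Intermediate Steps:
$s{\left(K,f \right)} = -74 + K + f$
$k = - \frac{1020476}{113}$ ($k = \left(105 + \frac{1}{113}\right) \left(-86\right) = \frac{11866}{113} \left(-86\right) = - \frac{1020476}{113} \approx -9030.8$)
$s{\left(b,-134 \right)} + k = \left(-74 + 1 - 134\right) - \frac{1020476}{113} = -207 - \frac{1020476}{113} = - \frac{1043867}{113}$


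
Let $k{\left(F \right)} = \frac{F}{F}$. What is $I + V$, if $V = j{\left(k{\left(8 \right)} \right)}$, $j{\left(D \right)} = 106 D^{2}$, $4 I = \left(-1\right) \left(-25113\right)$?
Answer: $\frac{25537}{4} \approx 6384.3$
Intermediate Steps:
$I = \frac{25113}{4}$ ($I = \frac{\left(-1\right) \left(-25113\right)}{4} = \frac{1}{4} \cdot 25113 = \frac{25113}{4} \approx 6278.3$)
$k{\left(F \right)} = 1$
$V = 106$ ($V = 106 \cdot 1^{2} = 106 \cdot 1 = 106$)
$I + V = \frac{25113}{4} + 106 = \frac{25537}{4}$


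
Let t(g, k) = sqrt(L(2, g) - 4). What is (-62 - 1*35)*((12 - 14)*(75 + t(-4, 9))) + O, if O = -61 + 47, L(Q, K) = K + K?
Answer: 14536 + 388*I*sqrt(3) ≈ 14536.0 + 672.04*I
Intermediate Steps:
L(Q, K) = 2*K
t(g, k) = sqrt(-4 + 2*g) (t(g, k) = sqrt(2*g - 4) = sqrt(-4 + 2*g))
O = -14
(-62 - 1*35)*((12 - 14)*(75 + t(-4, 9))) + O = (-62 - 1*35)*((12 - 14)*(75 + sqrt(-4 + 2*(-4)))) - 14 = (-62 - 35)*(-2*(75 + sqrt(-4 - 8))) - 14 = -(-194)*(75 + sqrt(-12)) - 14 = -(-194)*(75 + 2*I*sqrt(3)) - 14 = -97*(-150 - 4*I*sqrt(3)) - 14 = (14550 + 388*I*sqrt(3)) - 14 = 14536 + 388*I*sqrt(3)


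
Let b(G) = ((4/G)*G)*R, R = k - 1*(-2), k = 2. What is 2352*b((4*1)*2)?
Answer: 37632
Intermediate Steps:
R = 4 (R = 2 - 1*(-2) = 2 + 2 = 4)
b(G) = 16 (b(G) = ((4/G)*G)*4 = 4*4 = 16)
2352*b((4*1)*2) = 2352*16 = 37632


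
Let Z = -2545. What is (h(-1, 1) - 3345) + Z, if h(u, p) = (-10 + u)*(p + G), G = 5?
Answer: -5956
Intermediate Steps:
h(u, p) = (-10 + u)*(5 + p) (h(u, p) = (-10 + u)*(p + 5) = (-10 + u)*(5 + p))
(h(-1, 1) - 3345) + Z = ((-50 - 10*1 + 5*(-1) + 1*(-1)) - 3345) - 2545 = ((-50 - 10 - 5 - 1) - 3345) - 2545 = (-66 - 3345) - 2545 = -3411 - 2545 = -5956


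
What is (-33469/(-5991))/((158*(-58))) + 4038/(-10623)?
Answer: -74015965033/194406296484 ≈ -0.38073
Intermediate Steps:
(-33469/(-5991))/((158*(-58))) + 4038/(-10623) = -33469*(-1/5991)/(-9164) + 4038*(-1/10623) = (33469/5991)*(-1/9164) - 1346/3541 = -33469/54901524 - 1346/3541 = -74015965033/194406296484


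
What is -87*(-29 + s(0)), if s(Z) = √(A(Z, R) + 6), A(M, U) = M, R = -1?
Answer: 2523 - 87*√6 ≈ 2309.9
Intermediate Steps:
s(Z) = √(6 + Z) (s(Z) = √(Z + 6) = √(6 + Z))
-87*(-29 + s(0)) = -87*(-29 + √(6 + 0)) = -87*(-29 + √6) = 2523 - 87*√6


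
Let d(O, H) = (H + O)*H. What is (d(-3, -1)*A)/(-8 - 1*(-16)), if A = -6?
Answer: -3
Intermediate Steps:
d(O, H) = H*(H + O)
(d(-3, -1)*A)/(-8 - 1*(-16)) = (-(-1 - 3)*(-6))/(-8 - 1*(-16)) = (-1*(-4)*(-6))/(-8 + 16) = (4*(-6))/8 = -24*⅛ = -3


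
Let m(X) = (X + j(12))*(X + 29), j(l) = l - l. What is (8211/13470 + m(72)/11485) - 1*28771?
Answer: -59343550897/2062706 ≈ -28770.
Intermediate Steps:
j(l) = 0
m(X) = X*(29 + X) (m(X) = (X + 0)*(X + 29) = X*(29 + X))
(8211/13470 + m(72)/11485) - 1*28771 = (8211/13470 + (72*(29 + 72))/11485) - 1*28771 = (8211*(1/13470) + (72*101)*(1/11485)) - 28771 = (2737/4490 + 7272*(1/11485)) - 28771 = (2737/4490 + 7272/11485) - 28771 = 2563429/2062706 - 28771 = -59343550897/2062706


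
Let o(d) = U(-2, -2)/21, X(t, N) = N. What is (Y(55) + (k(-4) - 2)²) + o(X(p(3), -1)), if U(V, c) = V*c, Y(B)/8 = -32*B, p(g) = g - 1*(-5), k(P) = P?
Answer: -294920/21 ≈ -14044.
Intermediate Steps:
p(g) = 5 + g (p(g) = g + 5 = 5 + g)
Y(B) = -256*B (Y(B) = 8*(-32*B) = -256*B)
o(d) = 4/21 (o(d) = -2*(-2)/21 = 4*(1/21) = 4/21)
(Y(55) + (k(-4) - 2)²) + o(X(p(3), -1)) = (-256*55 + (-4 - 2)²) + 4/21 = (-14080 + (-6)²) + 4/21 = (-14080 + 36) + 4/21 = -14044 + 4/21 = -294920/21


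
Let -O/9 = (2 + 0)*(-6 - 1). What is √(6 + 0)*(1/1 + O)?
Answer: 127*√6 ≈ 311.08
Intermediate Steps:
O = 126 (O = -9*(2 + 0)*(-6 - 1) = -18*(-7) = -9*(-14) = 126)
√(6 + 0)*(1/1 + O) = √(6 + 0)*(1/1 + 126) = √6*(1 + 126) = √6*127 = 127*√6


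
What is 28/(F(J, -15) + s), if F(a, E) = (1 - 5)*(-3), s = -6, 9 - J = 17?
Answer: 14/3 ≈ 4.6667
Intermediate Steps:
J = -8 (J = 9 - 1*17 = 9 - 17 = -8)
F(a, E) = 12 (F(a, E) = -4*(-3) = 12)
28/(F(J, -15) + s) = 28/(12 - 6) = 28/6 = 28*(⅙) = 14/3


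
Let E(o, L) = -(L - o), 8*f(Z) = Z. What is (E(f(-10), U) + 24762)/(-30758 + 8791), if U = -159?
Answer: -99679/87868 ≈ -1.1344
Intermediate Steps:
f(Z) = Z/8
E(o, L) = o - L
(E(f(-10), U) + 24762)/(-30758 + 8791) = (((1/8)*(-10) - 1*(-159)) + 24762)/(-30758 + 8791) = ((-5/4 + 159) + 24762)/(-21967) = (631/4 + 24762)*(-1/21967) = (99679/4)*(-1/21967) = -99679/87868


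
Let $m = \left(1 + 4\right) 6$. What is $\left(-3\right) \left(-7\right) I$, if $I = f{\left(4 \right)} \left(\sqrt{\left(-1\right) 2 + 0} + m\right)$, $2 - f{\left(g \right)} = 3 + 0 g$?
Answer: $-630 - 21 i \sqrt{2} \approx -630.0 - 29.698 i$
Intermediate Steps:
$f{\left(g \right)} = -1$ ($f{\left(g \right)} = 2 - \left(3 + 0 g\right) = 2 - \left(3 + 0\right) = 2 - 3 = -1$)
$m = 30$ ($m = 5 \cdot 6 = 30$)
$I = -30 - i \sqrt{2}$ ($I = - (\sqrt{\left(-1\right) 2 + 0} + 30) = - (\sqrt{-2 + 0} + 30) = - (\sqrt{-2} + 30) = - (i \sqrt{2} + 30) = - (30 + i \sqrt{2}) = -30 - i \sqrt{2} \approx -30.0 - 1.4142 i$)
$\left(-3\right) \left(-7\right) I = \left(-3\right) \left(-7\right) \left(-30 - i \sqrt{2}\right) = 21 \left(-30 - i \sqrt{2}\right) = -630 - 21 i \sqrt{2}$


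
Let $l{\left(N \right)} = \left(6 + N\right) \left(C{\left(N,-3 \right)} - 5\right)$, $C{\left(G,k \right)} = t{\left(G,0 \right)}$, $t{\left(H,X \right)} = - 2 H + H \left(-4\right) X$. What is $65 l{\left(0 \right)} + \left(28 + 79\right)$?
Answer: $-1843$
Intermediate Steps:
$t{\left(H,X \right)} = - 2 H - 4 H X$ ($t{\left(H,X \right)} = - 2 H + - 4 H X = - 2 H - 4 H X$)
$C{\left(G,k \right)} = - 2 G$ ($C{\left(G,k \right)} = - 2 G \left(1 + 2 \cdot 0\right) = - 2 G \left(1 + 0\right) = \left(-2\right) G 1 = - 2 G$)
$l{\left(N \right)} = \left(-5 - 2 N\right) \left(6 + N\right)$ ($l{\left(N \right)} = \left(6 + N\right) \left(- 2 N - 5\right) = \left(6 + N\right) \left(-5 - 2 N\right) = \left(-5 - 2 N\right) \left(6 + N\right)$)
$65 l{\left(0 \right)} + \left(28 + 79\right) = 65 \left(-30 - 0 - 2 \cdot 0^{2}\right) + \left(28 + 79\right) = 65 \left(-30 + 0 - 0\right) + 107 = 65 \left(-30 + 0 + 0\right) + 107 = 65 \left(-30\right) + 107 = -1950 + 107 = -1843$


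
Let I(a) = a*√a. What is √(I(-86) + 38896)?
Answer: √(38896 - 86*I*√86) ≈ 197.23 - 2.022*I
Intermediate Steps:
I(a) = a^(3/2)
√(I(-86) + 38896) = √((-86)^(3/2) + 38896) = √(-86*I*√86 + 38896) = √(38896 - 86*I*√86)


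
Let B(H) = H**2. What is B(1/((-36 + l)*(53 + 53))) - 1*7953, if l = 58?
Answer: -43250195471/5438224 ≈ -7953.0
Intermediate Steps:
B(1/((-36 + l)*(53 + 53))) - 1*7953 = (1/((-36 + 58)*(53 + 53)))**2 - 1*7953 = (1/(22*106))**2 - 7953 = (1/2332)**2 - 7953 = 1/5438224 - 7953 = -43250195471/5438224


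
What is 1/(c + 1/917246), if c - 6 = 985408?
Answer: 917246/903867049845 ≈ 1.0148e-6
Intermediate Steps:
c = 985414 (c = 6 + 985408 = 985414)
1/(c + 1/917246) = 1/(985414 + 1/917246) = 1/(903867049845/917246) = 917246/903867049845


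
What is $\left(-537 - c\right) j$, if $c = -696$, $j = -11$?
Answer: $-1749$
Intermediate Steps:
$\left(-537 - c\right) j = \left(-537 - -696\right) \left(-11\right) = \left(-537 + 696\right) \left(-11\right) = 159 \left(-11\right) = -1749$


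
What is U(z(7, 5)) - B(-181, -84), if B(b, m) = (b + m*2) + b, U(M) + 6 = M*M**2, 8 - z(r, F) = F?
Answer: 551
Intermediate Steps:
z(r, F) = 8 - F
U(M) = -6 + M**3 (U(M) = -6 + M*M**2 = -6 + M**3)
B(b, m) = 2*b + 2*m (B(b, m) = (b + 2*m) + b = 2*b + 2*m)
U(z(7, 5)) - B(-181, -84) = (-6 + (8 - 1*5)**3) - (2*(-181) + 2*(-84)) = (-6 + (8 - 5)**3) - (-362 - 168) = (-6 + 3**3) - 1*(-530) = (-6 + 27) + 530 = 21 + 530 = 551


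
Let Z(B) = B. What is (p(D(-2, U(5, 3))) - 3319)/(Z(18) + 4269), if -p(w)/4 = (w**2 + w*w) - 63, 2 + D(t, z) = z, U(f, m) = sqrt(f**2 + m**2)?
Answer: -3371/4287 + 32*sqrt(34)/4287 ≈ -0.74281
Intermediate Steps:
D(t, z) = -2 + z
p(w) = 252 - 8*w**2 (p(w) = -4*((w**2 + w*w) - 63) = -4*((w**2 + w**2) - 63) = -4*(2*w**2 - 63) = -4*(-63 + 2*w**2) = 252 - 8*w**2)
(p(D(-2, U(5, 3))) - 3319)/(Z(18) + 4269) = ((252 - 8*(-2 + sqrt(5**2 + 3**2))**2) - 3319)/(18 + 4269) = ((252 - 8*(-2 + sqrt(25 + 9))**2) - 3319)/4287 = ((252 - 8*(-2 + sqrt(34))**2) - 3319)*(1/4287) = (-3067 - 8*(-2 + sqrt(34))**2)*(1/4287) = -3067/4287 - 8*(-2 + sqrt(34))**2/4287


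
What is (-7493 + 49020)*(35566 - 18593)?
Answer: 704837771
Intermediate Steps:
(-7493 + 49020)*(35566 - 18593) = 41527*16973 = 704837771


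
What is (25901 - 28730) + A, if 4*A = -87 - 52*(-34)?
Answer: -9635/4 ≈ -2408.8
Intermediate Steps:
A = 1681/4 (A = (-87 - 52*(-34))/4 = (-87 + 1768)/4 = (1/4)*1681 = 1681/4 ≈ 420.25)
(25901 - 28730) + A = (25901 - 28730) + 1681/4 = -2829 + 1681/4 = -9635/4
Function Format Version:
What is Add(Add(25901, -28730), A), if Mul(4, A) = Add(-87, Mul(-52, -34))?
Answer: Rational(-9635, 4) ≈ -2408.8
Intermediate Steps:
A = Rational(1681, 4) (A = Mul(Rational(1, 4), Add(-87, Mul(-52, -34))) = Mul(Rational(1, 4), Add(-87, 1768)) = Mul(Rational(1, 4), 1681) = Rational(1681, 4) ≈ 420.25)
Add(Add(25901, -28730), A) = Add(Add(25901, -28730), Rational(1681, 4)) = Add(-2829, Rational(1681, 4)) = Rational(-9635, 4)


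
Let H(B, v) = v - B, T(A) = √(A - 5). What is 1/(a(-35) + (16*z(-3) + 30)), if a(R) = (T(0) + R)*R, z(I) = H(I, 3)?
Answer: 193/261618 + 5*I*√5/261618 ≈ 0.00073772 + 4.2735e-5*I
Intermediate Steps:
T(A) = √(-5 + A)
z(I) = 3 - I
a(R) = R*(R + I*√5) (a(R) = (√(-5 + 0) + R)*R = (√(-5) + R)*R = (I*√5 + R)*R = (R + I*√5)*R = R*(R + I*√5))
1/(a(-35) + (16*z(-3) + 30)) = 1/(-35*(-35 + I*√5) + (16*(3 - 1*(-3)) + 30)) = 1/((1225 - 35*I*√5) + (16*(3 + 3) + 30)) = 1/((1225 - 35*I*√5) + (16*6 + 30)) = 1/((1225 - 35*I*√5) + (96 + 30)) = 1/((1225 - 35*I*√5) + 126) = 1/(1351 - 35*I*√5)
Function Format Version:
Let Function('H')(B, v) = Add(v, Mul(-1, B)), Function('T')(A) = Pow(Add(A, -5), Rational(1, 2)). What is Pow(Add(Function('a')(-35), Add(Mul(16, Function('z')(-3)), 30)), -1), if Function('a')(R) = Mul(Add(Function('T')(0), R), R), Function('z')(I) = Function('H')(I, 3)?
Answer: Add(Rational(193, 261618), Mul(Rational(5, 261618), I, Pow(5, Rational(1, 2)))) ≈ Add(0.00073772, Mul(4.2735e-5, I))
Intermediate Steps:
Function('T')(A) = Pow(Add(-5, A), Rational(1, 2))
Function('z')(I) = Add(3, Mul(-1, I))
Function('a')(R) = Mul(R, Add(R, Mul(I, Pow(5, Rational(1, 2))))) (Function('a')(R) = Mul(Add(Pow(Add(-5, 0), Rational(1, 2)), R), R) = Mul(Add(Pow(-5, Rational(1, 2)), R), R) = Mul(Add(Mul(I, Pow(5, Rational(1, 2))), R), R) = Mul(Add(R, Mul(I, Pow(5, Rational(1, 2)))), R) = Mul(R, Add(R, Mul(I, Pow(5, Rational(1, 2))))))
Pow(Add(Function('a')(-35), Add(Mul(16, Function('z')(-3)), 30)), -1) = Pow(Add(Mul(-35, Add(-35, Mul(I, Pow(5, Rational(1, 2))))), Add(Mul(16, Add(3, Mul(-1, -3))), 30)), -1) = Pow(Add(Add(1225, Mul(-35, I, Pow(5, Rational(1, 2)))), Add(Mul(16, Add(3, 3)), 30)), -1) = Pow(Add(Add(1225, Mul(-35, I, Pow(5, Rational(1, 2)))), Add(Mul(16, 6), 30)), -1) = Pow(Add(Add(1225, Mul(-35, I, Pow(5, Rational(1, 2)))), Add(96, 30)), -1) = Pow(Add(Add(1225, Mul(-35, I, Pow(5, Rational(1, 2)))), 126), -1) = Pow(Add(1351, Mul(-35, I, Pow(5, Rational(1, 2)))), -1)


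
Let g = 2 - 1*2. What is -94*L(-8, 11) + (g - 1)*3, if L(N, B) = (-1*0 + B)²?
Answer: -11377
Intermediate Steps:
L(N, B) = B² (L(N, B) = (0 + B)² = B²)
g = 0 (g = 2 - 2 = 0)
-94*L(-8, 11) + (g - 1)*3 = -94*11² + (0 - 1)*3 = -94*121 - 1*3 = -11374 - 3 = -11377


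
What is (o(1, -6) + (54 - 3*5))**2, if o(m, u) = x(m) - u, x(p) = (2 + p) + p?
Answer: 2401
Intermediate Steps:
x(p) = 2 + 2*p
o(m, u) = 2 - u + 2*m (o(m, u) = (2 + 2*m) - u = 2 - u + 2*m)
(o(1, -6) + (54 - 3*5))**2 = ((2 - 1*(-6) + 2*1) + (54 - 3*5))**2 = ((2 + 6 + 2) + (54 - 1*15))**2 = (10 + (54 - 15))**2 = (10 + 39)**2 = 49**2 = 2401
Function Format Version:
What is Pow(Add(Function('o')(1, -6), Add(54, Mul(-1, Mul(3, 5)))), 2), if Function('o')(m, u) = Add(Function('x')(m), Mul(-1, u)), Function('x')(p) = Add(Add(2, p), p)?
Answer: 2401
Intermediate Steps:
Function('x')(p) = Add(2, Mul(2, p))
Function('o')(m, u) = Add(2, Mul(-1, u), Mul(2, m)) (Function('o')(m, u) = Add(Add(2, Mul(2, m)), Mul(-1, u)) = Add(2, Mul(-1, u), Mul(2, m)))
Pow(Add(Function('o')(1, -6), Add(54, Mul(-1, Mul(3, 5)))), 2) = Pow(Add(Add(2, Mul(-1, -6), Mul(2, 1)), Add(54, Mul(-1, Mul(3, 5)))), 2) = Pow(Add(Add(2, 6, 2), Add(54, Mul(-1, 15))), 2) = Pow(Add(10, Add(54, -15)), 2) = Pow(Add(10, 39), 2) = Pow(49, 2) = 2401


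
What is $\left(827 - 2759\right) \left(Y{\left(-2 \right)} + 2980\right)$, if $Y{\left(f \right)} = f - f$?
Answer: $-5757360$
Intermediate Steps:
$Y{\left(f \right)} = 0$
$\left(827 - 2759\right) \left(Y{\left(-2 \right)} + 2980\right) = \left(827 - 2759\right) \left(0 + 2980\right) = \left(-1932\right) 2980 = -5757360$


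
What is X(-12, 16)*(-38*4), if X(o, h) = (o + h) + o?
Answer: 1216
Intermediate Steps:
X(o, h) = h + 2*o (X(o, h) = (h + o) + o = h + 2*o)
X(-12, 16)*(-38*4) = (16 + 2*(-12))*(-38*4) = (16 - 24)*(-152) = -8*(-152) = 1216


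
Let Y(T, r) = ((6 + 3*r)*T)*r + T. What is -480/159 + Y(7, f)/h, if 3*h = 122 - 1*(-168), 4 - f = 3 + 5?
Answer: -3715/3074 ≈ -1.2085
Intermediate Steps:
f = -4 (f = 4 - (3 + 5) = 4 - 1*8 = 4 - 8 = -4)
h = 290/3 (h = (122 - 1*(-168))/3 = (122 + 168)/3 = (⅓)*290 = 290/3 ≈ 96.667)
Y(T, r) = T + T*r*(6 + 3*r) (Y(T, r) = (T*(6 + 3*r))*r + T = T*r*(6 + 3*r) + T = T + T*r*(6 + 3*r))
-480/159 + Y(7, f)/h = -480/159 + (7*(1 + 3*(-4)² + 6*(-4)))/(290/3) = -480*1/159 + (7*(1 + 3*16 - 24))*(3/290) = -160/53 + (7*(1 + 48 - 24))*(3/290) = -160/53 + (7*25)*(3/290) = -160/53 + 175*(3/290) = -160/53 + 105/58 = -3715/3074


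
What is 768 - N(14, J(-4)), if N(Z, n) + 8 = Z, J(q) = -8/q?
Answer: 762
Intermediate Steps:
N(Z, n) = -8 + Z
768 - N(14, J(-4)) = 768 - (-8 + 14) = 768 - 1*6 = 768 - 6 = 762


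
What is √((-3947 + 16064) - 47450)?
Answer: I*√35333 ≈ 187.97*I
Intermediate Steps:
√((-3947 + 16064) - 47450) = √(12117 - 47450) = √(-35333) = I*√35333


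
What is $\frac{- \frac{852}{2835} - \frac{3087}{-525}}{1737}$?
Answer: $\frac{26363}{8207325} \approx 0.0032121$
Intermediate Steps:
$\frac{- \frac{852}{2835} - \frac{3087}{-525}}{1737} = \left(\left(-852\right) \frac{1}{2835} - - \frac{147}{25}\right) \frac{1}{1737} = \left(- \frac{284}{945} + \frac{147}{25}\right) \frac{1}{1737} = \frac{26363}{4725} \cdot \frac{1}{1737} = \frac{26363}{8207325}$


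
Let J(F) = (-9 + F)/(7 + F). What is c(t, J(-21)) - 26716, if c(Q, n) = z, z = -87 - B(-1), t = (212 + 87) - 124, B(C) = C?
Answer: -26802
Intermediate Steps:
J(F) = (-9 + F)/(7 + F)
t = 175 (t = 299 - 124 = 175)
z = -86 (z = -87 - 1*(-1) = -87 + 1 = -86)
c(Q, n) = -86
c(t, J(-21)) - 26716 = -86 - 26716 = -26802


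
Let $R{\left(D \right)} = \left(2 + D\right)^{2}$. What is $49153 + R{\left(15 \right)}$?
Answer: $49442$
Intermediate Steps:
$49153 + R{\left(15 \right)} = 49153 + \left(2 + 15\right)^{2} = 49153 + 17^{2} = 49153 + 289 = 49442$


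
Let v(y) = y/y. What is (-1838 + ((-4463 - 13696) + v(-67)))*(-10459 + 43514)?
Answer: -660967780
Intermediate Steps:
v(y) = 1
(-1838 + ((-4463 - 13696) + v(-67)))*(-10459 + 43514) = (-1838 + ((-4463 - 13696) + 1))*(-10459 + 43514) = (-1838 + (-18159 + 1))*33055 = (-1838 - 18158)*33055 = -19996*33055 = -660967780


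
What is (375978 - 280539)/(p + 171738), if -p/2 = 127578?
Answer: -31813/27806 ≈ -1.1441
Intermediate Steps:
p = -255156 (p = -2*127578 = -255156)
(375978 - 280539)/(p + 171738) = (375978 - 280539)/(-255156 + 171738) = 95439/(-83418) = 95439*(-1/83418) = -31813/27806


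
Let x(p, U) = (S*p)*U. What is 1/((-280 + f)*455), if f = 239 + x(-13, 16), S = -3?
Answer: 1/265265 ≈ 3.7698e-6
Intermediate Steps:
x(p, U) = -3*U*p (x(p, U) = (-3*p)*U = -3*U*p)
f = 863 (f = 239 - 3*16*(-13) = 239 + 624 = 863)
1/((-280 + f)*455) = 1/((-280 + 863)*455) = 1/(583*455) = 1/265265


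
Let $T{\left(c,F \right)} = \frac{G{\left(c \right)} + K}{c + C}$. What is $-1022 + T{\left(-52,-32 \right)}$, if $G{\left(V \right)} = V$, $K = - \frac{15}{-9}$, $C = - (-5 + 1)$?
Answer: $- \frac{147017}{144} \approx -1021.0$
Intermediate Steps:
$C = 4$ ($C = \left(-1\right) \left(-4\right) = 4$)
$K = \frac{5}{3}$ ($K = \left(-15\right) \left(- \frac{1}{9}\right) = \frac{5}{3} \approx 1.6667$)
$T{\left(c,F \right)} = \frac{\frac{5}{3} + c}{4 + c}$ ($T{\left(c,F \right)} = \frac{c + \frac{5}{3}}{c + 4} = \frac{\frac{5}{3} + c}{4 + c}$)
$-1022 + T{\left(-52,-32 \right)} = -1022 + \frac{\frac{5}{3} - 52}{4 - 52} = -1022 + \frac{1}{-48} \left(- \frac{151}{3}\right) = -1022 - - \frac{151}{144} = -1022 + \frac{151}{144} = - \frac{147017}{144}$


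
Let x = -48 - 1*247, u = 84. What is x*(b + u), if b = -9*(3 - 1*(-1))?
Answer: -14160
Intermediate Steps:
x = -295 (x = -48 - 247 = -295)
b = -36 (b = -9*(3 + 1) = -9*4 = -36)
x*(b + u) = -295*(-36 + 84) = -295*48 = -14160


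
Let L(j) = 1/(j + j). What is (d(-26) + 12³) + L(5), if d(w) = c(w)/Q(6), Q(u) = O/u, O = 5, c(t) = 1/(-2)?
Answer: 3455/2 ≈ 1727.5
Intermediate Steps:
c(t) = -½
Q(u) = 5/u
L(j) = 1/(2*j)
d(w) = -⅗ (d(w) = -1/(2*(5/6)) = -1/(2*(5*(⅙))) = -1/(2*⅚) = -½*6/5 = -⅗)
(d(-26) + 12³) + L(5) = (-⅗ + 12³) + (½)/5 = (-⅗ + 1728) + (½)*(⅕) = 8637/5 + ⅒ = 3455/2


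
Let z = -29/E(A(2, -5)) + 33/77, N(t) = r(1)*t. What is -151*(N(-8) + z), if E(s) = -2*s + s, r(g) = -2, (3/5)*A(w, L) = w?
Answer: -265609/70 ≈ -3794.4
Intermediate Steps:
A(w, L) = 5*w/3
N(t) = -2*t
E(s) = -s
z = 639/70 (z = -29/((-5*2/3)) + 33/77 = -29/((-1*10/3)) + 33*(1/77) = -29/(-10/3) + 3/7 = -29*(-3/10) + 3/7 = 87/10 + 3/7 = 639/70 ≈ 9.1286)
-151*(N(-8) + z) = -151*(-2*(-8) + 639/70) = -151*(16 + 639/70) = -151*1759/70 = -265609/70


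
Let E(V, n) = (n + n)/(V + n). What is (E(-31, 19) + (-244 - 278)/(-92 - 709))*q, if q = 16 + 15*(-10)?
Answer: 89981/267 ≈ 337.01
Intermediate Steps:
q = -134 (q = 16 - 150 = -134)
E(V, n) = 2*n/(V + n) (E(V, n) = (2*n)/(V + n) = 2*n/(V + n))
(E(-31, 19) + (-244 - 278)/(-92 - 709))*q = (2*19/(-31 + 19) + (-244 - 278)/(-92 - 709))*(-134) = (2*19/(-12) - 522/(-801))*(-134) = (2*19*(-1/12) - 522*(-1/801))*(-134) = (-19/6 + 58/89)*(-134) = -1343/534*(-134) = 89981/267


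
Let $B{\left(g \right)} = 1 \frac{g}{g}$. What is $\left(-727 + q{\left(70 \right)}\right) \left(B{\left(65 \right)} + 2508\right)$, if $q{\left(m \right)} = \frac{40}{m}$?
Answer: $- \frac{12758265}{7} \approx -1.8226 \cdot 10^{6}$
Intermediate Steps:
$B{\left(g \right)} = 1$ ($B{\left(g \right)} = 1 \cdot 1 = 1$)
$\left(-727 + q{\left(70 \right)}\right) \left(B{\left(65 \right)} + 2508\right) = \left(-727 + \frac{40}{70}\right) \left(1 + 2508\right) = \left(-727 + 40 \cdot \frac{1}{70}\right) 2509 = \left(-727 + \frac{4}{7}\right) 2509 = \left(- \frac{5085}{7}\right) 2509 = - \frac{12758265}{7}$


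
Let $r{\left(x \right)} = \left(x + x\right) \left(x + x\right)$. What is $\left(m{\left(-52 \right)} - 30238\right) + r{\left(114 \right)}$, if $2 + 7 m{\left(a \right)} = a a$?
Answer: $22132$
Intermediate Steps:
$r{\left(x \right)} = 4 x^{2}$ ($r{\left(x \right)} = 2 x 2 x = 4 x^{2}$)
$m{\left(a \right)} = - \frac{2}{7} + \frac{a^{2}}{7}$ ($m{\left(a \right)} = - \frac{2}{7} + \frac{a a}{7} = - \frac{2}{7} + \frac{a^{2}}{7}$)
$\left(m{\left(-52 \right)} - 30238\right) + r{\left(114 \right)} = \left(\left(- \frac{2}{7} + \frac{\left(-52\right)^{2}}{7}\right) - 30238\right) + 4 \cdot 114^{2} = \left(\left(- \frac{2}{7} + \frac{1}{7} \cdot 2704\right) - 30238\right) + 4 \cdot 12996 = \left(\left(- \frac{2}{7} + \frac{2704}{7}\right) - 30238\right) + 51984 = \left(386 - 30238\right) + 51984 = -29852 + 51984 = 22132$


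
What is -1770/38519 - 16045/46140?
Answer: -139941031/355453332 ≈ -0.39370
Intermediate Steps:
-1770/38519 - 16045/46140 = -1770*1/38519 - 16045*1/46140 = -1770/38519 - 3209/9228 = -139941031/355453332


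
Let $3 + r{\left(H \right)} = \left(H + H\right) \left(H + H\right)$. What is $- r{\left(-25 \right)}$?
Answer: $-2497$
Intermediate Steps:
$r{\left(H \right)} = -3 + 4 H^{2}$ ($r{\left(H \right)} = -3 + \left(H + H\right) \left(H + H\right) = -3 + 2 H 2 H = -3 + 4 H^{2}$)
$- r{\left(-25 \right)} = - (-3 + 4 \left(-25\right)^{2}) = - (-3 + 4 \cdot 625) = - (-3 + 2500) = \left(-1\right) 2497 = -2497$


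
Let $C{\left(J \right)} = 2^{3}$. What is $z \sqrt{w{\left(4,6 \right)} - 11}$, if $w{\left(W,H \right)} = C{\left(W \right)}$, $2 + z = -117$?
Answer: $- 119 i \sqrt{3} \approx - 206.11 i$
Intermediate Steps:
$C{\left(J \right)} = 8$
$z = -119$ ($z = -2 - 117 = -119$)
$w{\left(W,H \right)} = 8$
$z \sqrt{w{\left(4,6 \right)} - 11} = - 119 \sqrt{8 - 11} = - 119 \sqrt{-3} = - 119 i \sqrt{3}$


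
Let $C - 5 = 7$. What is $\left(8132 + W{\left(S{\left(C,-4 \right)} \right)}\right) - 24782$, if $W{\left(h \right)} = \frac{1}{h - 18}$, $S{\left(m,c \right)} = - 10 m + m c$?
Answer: $- \frac{3096901}{186} \approx -16650.0$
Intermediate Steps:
$C = 12$ ($C = 5 + 7 = 12$)
$S{\left(m,c \right)} = - 10 m + c m$
$W{\left(h \right)} = \frac{1}{-18 + h}$
$\left(8132 + W{\left(S{\left(C,-4 \right)} \right)}\right) - 24782 = \left(8132 + \frac{1}{-18 + 12 \left(-10 - 4\right)}\right) - 24782 = \left(8132 + \frac{1}{-18 + 12 \left(-14\right)}\right) - 24782 = \left(8132 + \frac{1}{-18 - 168}\right) - 24782 = \left(8132 + \frac{1}{-186}\right) - 24782 = \left(8132 - \frac{1}{186}\right) - 24782 = \frac{1512551}{186} - 24782 = - \frac{3096901}{186}$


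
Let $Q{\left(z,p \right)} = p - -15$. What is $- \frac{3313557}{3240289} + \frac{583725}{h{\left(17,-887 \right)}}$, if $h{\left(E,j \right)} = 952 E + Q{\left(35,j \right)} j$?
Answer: $- \frac{18592460549}{65607377648} \approx -0.28339$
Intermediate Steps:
$Q{\left(z,p \right)} = 15 + p$ ($Q{\left(z,p \right)} = p + 15 = 15 + p$)
$h{\left(E,j \right)} = 952 E + j \left(15 + j\right)$ ($h{\left(E,j \right)} = 952 E + \left(15 + j\right) j = 952 E + j \left(15 + j\right)$)
$- \frac{3313557}{3240289} + \frac{583725}{h{\left(17,-887 \right)}} = - \frac{3313557}{3240289} + \frac{583725}{952 \cdot 17 - 887 \left(15 - 887\right)} = \left(-3313557\right) \frac{1}{3240289} + \frac{583725}{16184 - -773464} = - \frac{254889}{249253} + \frac{583725}{16184 + 773464} = - \frac{254889}{249253} + \frac{583725}{789648} = - \frac{254889}{249253} + 583725 \cdot \frac{1}{789648} = - \frac{254889}{249253} + \frac{194575}{263216} = - \frac{18592460549}{65607377648}$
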